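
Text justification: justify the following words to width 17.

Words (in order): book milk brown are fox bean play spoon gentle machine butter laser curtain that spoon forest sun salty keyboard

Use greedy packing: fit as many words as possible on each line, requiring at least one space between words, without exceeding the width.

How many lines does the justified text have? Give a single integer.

Answer: 8

Derivation:
Line 1: ['book', 'milk', 'brown'] (min_width=15, slack=2)
Line 2: ['are', 'fox', 'bean', 'play'] (min_width=17, slack=0)
Line 3: ['spoon', 'gentle'] (min_width=12, slack=5)
Line 4: ['machine', 'butter'] (min_width=14, slack=3)
Line 5: ['laser', 'curtain'] (min_width=13, slack=4)
Line 6: ['that', 'spoon', 'forest'] (min_width=17, slack=0)
Line 7: ['sun', 'salty'] (min_width=9, slack=8)
Line 8: ['keyboard'] (min_width=8, slack=9)
Total lines: 8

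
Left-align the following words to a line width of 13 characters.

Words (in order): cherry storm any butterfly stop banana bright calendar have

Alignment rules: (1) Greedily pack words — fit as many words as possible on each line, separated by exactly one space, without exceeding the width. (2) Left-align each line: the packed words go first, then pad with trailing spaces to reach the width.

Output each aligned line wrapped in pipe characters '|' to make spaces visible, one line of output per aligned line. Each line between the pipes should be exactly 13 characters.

Answer: |cherry storm |
|any butterfly|
|stop banana  |
|bright       |
|calendar have|

Derivation:
Line 1: ['cherry', 'storm'] (min_width=12, slack=1)
Line 2: ['any', 'butterfly'] (min_width=13, slack=0)
Line 3: ['stop', 'banana'] (min_width=11, slack=2)
Line 4: ['bright'] (min_width=6, slack=7)
Line 5: ['calendar', 'have'] (min_width=13, slack=0)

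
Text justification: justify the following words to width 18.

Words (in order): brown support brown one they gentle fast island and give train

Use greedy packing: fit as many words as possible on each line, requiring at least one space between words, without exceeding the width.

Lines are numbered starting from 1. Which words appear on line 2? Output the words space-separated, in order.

Answer: brown one they

Derivation:
Line 1: ['brown', 'support'] (min_width=13, slack=5)
Line 2: ['brown', 'one', 'they'] (min_width=14, slack=4)
Line 3: ['gentle', 'fast', 'island'] (min_width=18, slack=0)
Line 4: ['and', 'give', 'train'] (min_width=14, slack=4)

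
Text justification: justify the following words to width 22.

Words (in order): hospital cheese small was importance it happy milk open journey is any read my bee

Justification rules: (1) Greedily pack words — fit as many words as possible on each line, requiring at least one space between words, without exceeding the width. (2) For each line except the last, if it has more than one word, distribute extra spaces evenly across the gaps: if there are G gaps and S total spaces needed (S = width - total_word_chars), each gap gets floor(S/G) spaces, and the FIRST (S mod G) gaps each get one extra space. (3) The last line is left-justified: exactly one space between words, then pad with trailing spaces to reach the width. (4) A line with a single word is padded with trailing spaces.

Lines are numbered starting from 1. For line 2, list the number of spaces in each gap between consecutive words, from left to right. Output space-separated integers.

Answer: 4 3

Derivation:
Line 1: ['hospital', 'cheese', 'small'] (min_width=21, slack=1)
Line 2: ['was', 'importance', 'it'] (min_width=17, slack=5)
Line 3: ['happy', 'milk', 'open'] (min_width=15, slack=7)
Line 4: ['journey', 'is', 'any', 'read', 'my'] (min_width=22, slack=0)
Line 5: ['bee'] (min_width=3, slack=19)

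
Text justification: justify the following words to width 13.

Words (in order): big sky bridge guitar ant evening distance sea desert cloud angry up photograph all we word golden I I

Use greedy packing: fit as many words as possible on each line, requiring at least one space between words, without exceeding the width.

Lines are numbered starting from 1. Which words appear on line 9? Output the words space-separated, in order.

Answer: golden I I

Derivation:
Line 1: ['big', 'sky'] (min_width=7, slack=6)
Line 2: ['bridge', 'guitar'] (min_width=13, slack=0)
Line 3: ['ant', 'evening'] (min_width=11, slack=2)
Line 4: ['distance', 'sea'] (min_width=12, slack=1)
Line 5: ['desert', 'cloud'] (min_width=12, slack=1)
Line 6: ['angry', 'up'] (min_width=8, slack=5)
Line 7: ['photograph'] (min_width=10, slack=3)
Line 8: ['all', 'we', 'word'] (min_width=11, slack=2)
Line 9: ['golden', 'I', 'I'] (min_width=10, slack=3)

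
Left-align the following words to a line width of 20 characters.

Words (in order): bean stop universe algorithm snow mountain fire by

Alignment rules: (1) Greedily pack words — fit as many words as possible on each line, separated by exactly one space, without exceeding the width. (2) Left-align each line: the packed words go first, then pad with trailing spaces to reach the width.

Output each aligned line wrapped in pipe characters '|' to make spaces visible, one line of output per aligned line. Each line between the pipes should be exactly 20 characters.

Answer: |bean stop universe  |
|algorithm snow      |
|mountain fire by    |

Derivation:
Line 1: ['bean', 'stop', 'universe'] (min_width=18, slack=2)
Line 2: ['algorithm', 'snow'] (min_width=14, slack=6)
Line 3: ['mountain', 'fire', 'by'] (min_width=16, slack=4)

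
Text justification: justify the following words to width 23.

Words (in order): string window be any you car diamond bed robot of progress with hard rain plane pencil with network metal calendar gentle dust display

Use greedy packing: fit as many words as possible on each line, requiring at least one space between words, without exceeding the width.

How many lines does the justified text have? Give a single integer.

Line 1: ['string', 'window', 'be', 'any'] (min_width=20, slack=3)
Line 2: ['you', 'car', 'diamond', 'bed'] (min_width=19, slack=4)
Line 3: ['robot', 'of', 'progress', 'with'] (min_width=22, slack=1)
Line 4: ['hard', 'rain', 'plane', 'pencil'] (min_width=22, slack=1)
Line 5: ['with', 'network', 'metal'] (min_width=18, slack=5)
Line 6: ['calendar', 'gentle', 'dust'] (min_width=20, slack=3)
Line 7: ['display'] (min_width=7, slack=16)
Total lines: 7

Answer: 7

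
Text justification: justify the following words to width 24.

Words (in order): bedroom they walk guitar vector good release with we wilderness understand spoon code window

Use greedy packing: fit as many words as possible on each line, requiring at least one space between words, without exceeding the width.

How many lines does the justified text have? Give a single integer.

Answer: 4

Derivation:
Line 1: ['bedroom', 'they', 'walk', 'guitar'] (min_width=24, slack=0)
Line 2: ['vector', 'good', 'release', 'with'] (min_width=24, slack=0)
Line 3: ['we', 'wilderness', 'understand'] (min_width=24, slack=0)
Line 4: ['spoon', 'code', 'window'] (min_width=17, slack=7)
Total lines: 4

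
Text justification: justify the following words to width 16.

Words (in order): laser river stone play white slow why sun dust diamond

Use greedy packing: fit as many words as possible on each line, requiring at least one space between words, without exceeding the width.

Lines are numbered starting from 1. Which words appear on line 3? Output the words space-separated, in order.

Answer: slow why sun

Derivation:
Line 1: ['laser', 'river'] (min_width=11, slack=5)
Line 2: ['stone', 'play', 'white'] (min_width=16, slack=0)
Line 3: ['slow', 'why', 'sun'] (min_width=12, slack=4)
Line 4: ['dust', 'diamond'] (min_width=12, slack=4)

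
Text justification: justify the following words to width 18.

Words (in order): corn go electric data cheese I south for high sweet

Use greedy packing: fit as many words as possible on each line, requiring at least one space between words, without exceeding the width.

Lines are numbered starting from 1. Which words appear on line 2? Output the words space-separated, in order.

Answer: data cheese I

Derivation:
Line 1: ['corn', 'go', 'electric'] (min_width=16, slack=2)
Line 2: ['data', 'cheese', 'I'] (min_width=13, slack=5)
Line 3: ['south', 'for', 'high'] (min_width=14, slack=4)
Line 4: ['sweet'] (min_width=5, slack=13)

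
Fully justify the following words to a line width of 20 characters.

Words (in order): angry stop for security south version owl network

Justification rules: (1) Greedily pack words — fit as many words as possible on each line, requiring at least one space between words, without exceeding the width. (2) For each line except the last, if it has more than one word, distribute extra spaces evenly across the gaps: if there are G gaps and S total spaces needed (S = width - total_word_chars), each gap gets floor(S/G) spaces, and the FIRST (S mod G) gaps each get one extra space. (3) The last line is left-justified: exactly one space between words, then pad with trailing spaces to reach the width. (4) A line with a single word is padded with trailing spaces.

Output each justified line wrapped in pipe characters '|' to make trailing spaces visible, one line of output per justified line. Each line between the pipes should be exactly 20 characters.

Line 1: ['angry', 'stop', 'for'] (min_width=14, slack=6)
Line 2: ['security', 'south'] (min_width=14, slack=6)
Line 3: ['version', 'owl', 'network'] (min_width=19, slack=1)

Answer: |angry    stop    for|
|security       south|
|version owl network |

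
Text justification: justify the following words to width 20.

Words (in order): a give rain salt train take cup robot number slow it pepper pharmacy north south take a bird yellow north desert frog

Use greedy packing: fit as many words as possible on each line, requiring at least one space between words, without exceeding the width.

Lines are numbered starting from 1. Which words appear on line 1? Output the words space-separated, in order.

Answer: a give rain salt

Derivation:
Line 1: ['a', 'give', 'rain', 'salt'] (min_width=16, slack=4)
Line 2: ['train', 'take', 'cup', 'robot'] (min_width=20, slack=0)
Line 3: ['number', 'slow', 'it'] (min_width=14, slack=6)
Line 4: ['pepper', 'pharmacy'] (min_width=15, slack=5)
Line 5: ['north', 'south', 'take', 'a'] (min_width=18, slack=2)
Line 6: ['bird', 'yellow', 'north'] (min_width=17, slack=3)
Line 7: ['desert', 'frog'] (min_width=11, slack=9)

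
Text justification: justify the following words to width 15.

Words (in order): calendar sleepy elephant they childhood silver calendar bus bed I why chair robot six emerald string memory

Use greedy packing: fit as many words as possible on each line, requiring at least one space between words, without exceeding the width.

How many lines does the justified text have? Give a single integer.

Line 1: ['calendar', 'sleepy'] (min_width=15, slack=0)
Line 2: ['elephant', 'they'] (min_width=13, slack=2)
Line 3: ['childhood'] (min_width=9, slack=6)
Line 4: ['silver', 'calendar'] (min_width=15, slack=0)
Line 5: ['bus', 'bed', 'I', 'why'] (min_width=13, slack=2)
Line 6: ['chair', 'robot', 'six'] (min_width=15, slack=0)
Line 7: ['emerald', 'string'] (min_width=14, slack=1)
Line 8: ['memory'] (min_width=6, slack=9)
Total lines: 8

Answer: 8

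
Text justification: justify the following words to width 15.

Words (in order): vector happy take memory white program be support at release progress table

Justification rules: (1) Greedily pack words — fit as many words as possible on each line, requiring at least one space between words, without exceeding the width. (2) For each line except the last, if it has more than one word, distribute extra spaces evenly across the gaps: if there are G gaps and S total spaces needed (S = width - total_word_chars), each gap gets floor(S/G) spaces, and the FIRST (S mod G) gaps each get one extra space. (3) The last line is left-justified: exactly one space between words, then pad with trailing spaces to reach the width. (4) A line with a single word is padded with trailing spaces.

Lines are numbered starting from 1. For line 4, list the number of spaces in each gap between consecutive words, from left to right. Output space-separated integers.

Answer: 2 2

Derivation:
Line 1: ['vector', 'happy'] (min_width=12, slack=3)
Line 2: ['take', 'memory'] (min_width=11, slack=4)
Line 3: ['white', 'program'] (min_width=13, slack=2)
Line 4: ['be', 'support', 'at'] (min_width=13, slack=2)
Line 5: ['release'] (min_width=7, slack=8)
Line 6: ['progress', 'table'] (min_width=14, slack=1)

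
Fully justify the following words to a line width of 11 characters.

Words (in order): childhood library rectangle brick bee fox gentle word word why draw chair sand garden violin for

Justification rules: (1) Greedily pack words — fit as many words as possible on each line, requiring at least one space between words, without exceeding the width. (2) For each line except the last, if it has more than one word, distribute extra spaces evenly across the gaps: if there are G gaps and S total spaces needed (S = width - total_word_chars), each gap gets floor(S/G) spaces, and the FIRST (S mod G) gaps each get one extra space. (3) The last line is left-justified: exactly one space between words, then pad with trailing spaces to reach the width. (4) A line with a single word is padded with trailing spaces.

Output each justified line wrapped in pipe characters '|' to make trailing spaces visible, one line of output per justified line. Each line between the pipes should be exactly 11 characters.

Line 1: ['childhood'] (min_width=9, slack=2)
Line 2: ['library'] (min_width=7, slack=4)
Line 3: ['rectangle'] (min_width=9, slack=2)
Line 4: ['brick', 'bee'] (min_width=9, slack=2)
Line 5: ['fox', 'gentle'] (min_width=10, slack=1)
Line 6: ['word', 'word'] (min_width=9, slack=2)
Line 7: ['why', 'draw'] (min_width=8, slack=3)
Line 8: ['chair', 'sand'] (min_width=10, slack=1)
Line 9: ['garden'] (min_width=6, slack=5)
Line 10: ['violin', 'for'] (min_width=10, slack=1)

Answer: |childhood  |
|library    |
|rectangle  |
|brick   bee|
|fox  gentle|
|word   word|
|why    draw|
|chair  sand|
|garden     |
|violin for |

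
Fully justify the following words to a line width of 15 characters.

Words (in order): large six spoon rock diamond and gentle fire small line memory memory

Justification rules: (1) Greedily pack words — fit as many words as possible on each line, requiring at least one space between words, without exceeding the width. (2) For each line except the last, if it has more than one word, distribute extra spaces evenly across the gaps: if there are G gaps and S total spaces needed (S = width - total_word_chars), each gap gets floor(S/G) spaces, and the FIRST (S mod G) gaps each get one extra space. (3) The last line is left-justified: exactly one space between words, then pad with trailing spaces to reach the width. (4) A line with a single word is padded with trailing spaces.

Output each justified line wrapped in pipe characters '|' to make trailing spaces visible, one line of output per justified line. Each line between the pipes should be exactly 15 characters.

Line 1: ['large', 'six', 'spoon'] (min_width=15, slack=0)
Line 2: ['rock', 'diamond'] (min_width=12, slack=3)
Line 3: ['and', 'gentle', 'fire'] (min_width=15, slack=0)
Line 4: ['small', 'line'] (min_width=10, slack=5)
Line 5: ['memory', 'memory'] (min_width=13, slack=2)

Answer: |large six spoon|
|rock    diamond|
|and gentle fire|
|small      line|
|memory memory  |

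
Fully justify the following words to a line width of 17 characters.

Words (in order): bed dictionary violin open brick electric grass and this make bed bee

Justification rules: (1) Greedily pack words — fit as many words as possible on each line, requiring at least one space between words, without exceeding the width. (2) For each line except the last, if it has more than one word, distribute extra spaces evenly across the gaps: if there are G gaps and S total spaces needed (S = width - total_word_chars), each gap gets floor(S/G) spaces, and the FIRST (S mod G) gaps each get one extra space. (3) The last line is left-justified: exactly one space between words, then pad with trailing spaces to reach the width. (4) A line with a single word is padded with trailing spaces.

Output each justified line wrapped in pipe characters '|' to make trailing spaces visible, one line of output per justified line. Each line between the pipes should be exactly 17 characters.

Answer: |bed    dictionary|
|violin open brick|
|electric    grass|
|and this make bed|
|bee              |

Derivation:
Line 1: ['bed', 'dictionary'] (min_width=14, slack=3)
Line 2: ['violin', 'open', 'brick'] (min_width=17, slack=0)
Line 3: ['electric', 'grass'] (min_width=14, slack=3)
Line 4: ['and', 'this', 'make', 'bed'] (min_width=17, slack=0)
Line 5: ['bee'] (min_width=3, slack=14)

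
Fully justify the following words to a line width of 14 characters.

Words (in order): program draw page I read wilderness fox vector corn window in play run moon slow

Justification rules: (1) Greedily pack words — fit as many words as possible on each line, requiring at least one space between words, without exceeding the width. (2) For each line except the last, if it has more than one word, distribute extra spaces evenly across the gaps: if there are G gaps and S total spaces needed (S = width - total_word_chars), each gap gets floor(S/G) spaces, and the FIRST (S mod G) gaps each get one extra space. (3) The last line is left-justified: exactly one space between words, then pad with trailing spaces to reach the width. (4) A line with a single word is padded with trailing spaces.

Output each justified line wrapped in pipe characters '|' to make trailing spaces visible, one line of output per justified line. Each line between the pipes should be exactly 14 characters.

Answer: |program   draw|
|page   I  read|
|wilderness fox|
|vector    corn|
|window in play|
|run moon slow |

Derivation:
Line 1: ['program', 'draw'] (min_width=12, slack=2)
Line 2: ['page', 'I', 'read'] (min_width=11, slack=3)
Line 3: ['wilderness', 'fox'] (min_width=14, slack=0)
Line 4: ['vector', 'corn'] (min_width=11, slack=3)
Line 5: ['window', 'in', 'play'] (min_width=14, slack=0)
Line 6: ['run', 'moon', 'slow'] (min_width=13, slack=1)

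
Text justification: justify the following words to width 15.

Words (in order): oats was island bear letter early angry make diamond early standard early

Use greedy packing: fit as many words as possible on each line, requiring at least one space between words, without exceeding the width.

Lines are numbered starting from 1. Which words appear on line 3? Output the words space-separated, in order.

Line 1: ['oats', 'was', 'island'] (min_width=15, slack=0)
Line 2: ['bear', 'letter'] (min_width=11, slack=4)
Line 3: ['early', 'angry'] (min_width=11, slack=4)
Line 4: ['make', 'diamond'] (min_width=12, slack=3)
Line 5: ['early', 'standard'] (min_width=14, slack=1)
Line 6: ['early'] (min_width=5, slack=10)

Answer: early angry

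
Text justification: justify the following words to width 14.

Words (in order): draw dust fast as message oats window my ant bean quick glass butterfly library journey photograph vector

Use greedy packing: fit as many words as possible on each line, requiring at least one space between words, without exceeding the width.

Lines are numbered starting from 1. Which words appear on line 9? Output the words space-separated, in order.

Answer: photograph

Derivation:
Line 1: ['draw', 'dust', 'fast'] (min_width=14, slack=0)
Line 2: ['as', 'message'] (min_width=10, slack=4)
Line 3: ['oats', 'window', 'my'] (min_width=14, slack=0)
Line 4: ['ant', 'bean', 'quick'] (min_width=14, slack=0)
Line 5: ['glass'] (min_width=5, slack=9)
Line 6: ['butterfly'] (min_width=9, slack=5)
Line 7: ['library'] (min_width=7, slack=7)
Line 8: ['journey'] (min_width=7, slack=7)
Line 9: ['photograph'] (min_width=10, slack=4)
Line 10: ['vector'] (min_width=6, slack=8)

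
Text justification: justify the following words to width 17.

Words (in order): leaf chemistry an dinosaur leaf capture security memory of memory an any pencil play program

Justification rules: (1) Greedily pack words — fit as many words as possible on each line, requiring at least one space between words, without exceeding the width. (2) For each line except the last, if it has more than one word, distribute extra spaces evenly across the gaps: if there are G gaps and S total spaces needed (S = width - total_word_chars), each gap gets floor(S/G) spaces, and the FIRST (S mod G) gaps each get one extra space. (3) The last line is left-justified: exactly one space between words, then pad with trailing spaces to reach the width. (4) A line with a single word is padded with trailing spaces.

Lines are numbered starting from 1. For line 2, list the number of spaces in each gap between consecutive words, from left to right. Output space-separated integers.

Line 1: ['leaf', 'chemistry', 'an'] (min_width=17, slack=0)
Line 2: ['dinosaur', 'leaf'] (min_width=13, slack=4)
Line 3: ['capture', 'security'] (min_width=16, slack=1)
Line 4: ['memory', 'of', 'memory'] (min_width=16, slack=1)
Line 5: ['an', 'any', 'pencil'] (min_width=13, slack=4)
Line 6: ['play', 'program'] (min_width=12, slack=5)

Answer: 5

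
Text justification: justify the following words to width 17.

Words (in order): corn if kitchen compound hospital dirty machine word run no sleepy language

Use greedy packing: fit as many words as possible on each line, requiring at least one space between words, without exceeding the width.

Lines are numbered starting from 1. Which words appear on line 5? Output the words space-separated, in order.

Line 1: ['corn', 'if', 'kitchen'] (min_width=15, slack=2)
Line 2: ['compound', 'hospital'] (min_width=17, slack=0)
Line 3: ['dirty', 'machine'] (min_width=13, slack=4)
Line 4: ['word', 'run', 'no'] (min_width=11, slack=6)
Line 5: ['sleepy', 'language'] (min_width=15, slack=2)

Answer: sleepy language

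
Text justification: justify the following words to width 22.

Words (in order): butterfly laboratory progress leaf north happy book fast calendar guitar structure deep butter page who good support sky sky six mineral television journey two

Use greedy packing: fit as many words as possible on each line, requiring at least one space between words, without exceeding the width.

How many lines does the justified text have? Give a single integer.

Answer: 8

Derivation:
Line 1: ['butterfly', 'laboratory'] (min_width=20, slack=2)
Line 2: ['progress', 'leaf', 'north'] (min_width=19, slack=3)
Line 3: ['happy', 'book', 'fast'] (min_width=15, slack=7)
Line 4: ['calendar', 'guitar'] (min_width=15, slack=7)
Line 5: ['structure', 'deep', 'butter'] (min_width=21, slack=1)
Line 6: ['page', 'who', 'good', 'support'] (min_width=21, slack=1)
Line 7: ['sky', 'sky', 'six', 'mineral'] (min_width=19, slack=3)
Line 8: ['television', 'journey', 'two'] (min_width=22, slack=0)
Total lines: 8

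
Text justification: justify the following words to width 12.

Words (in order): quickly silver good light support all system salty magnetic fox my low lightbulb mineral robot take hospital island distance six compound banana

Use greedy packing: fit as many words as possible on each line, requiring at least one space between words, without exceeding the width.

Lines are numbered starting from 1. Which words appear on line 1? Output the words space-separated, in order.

Line 1: ['quickly'] (min_width=7, slack=5)
Line 2: ['silver', 'good'] (min_width=11, slack=1)
Line 3: ['light'] (min_width=5, slack=7)
Line 4: ['support', 'all'] (min_width=11, slack=1)
Line 5: ['system', 'salty'] (min_width=12, slack=0)
Line 6: ['magnetic', 'fox'] (min_width=12, slack=0)
Line 7: ['my', 'low'] (min_width=6, slack=6)
Line 8: ['lightbulb'] (min_width=9, slack=3)
Line 9: ['mineral'] (min_width=7, slack=5)
Line 10: ['robot', 'take'] (min_width=10, slack=2)
Line 11: ['hospital'] (min_width=8, slack=4)
Line 12: ['island'] (min_width=6, slack=6)
Line 13: ['distance', 'six'] (min_width=12, slack=0)
Line 14: ['compound'] (min_width=8, slack=4)
Line 15: ['banana'] (min_width=6, slack=6)

Answer: quickly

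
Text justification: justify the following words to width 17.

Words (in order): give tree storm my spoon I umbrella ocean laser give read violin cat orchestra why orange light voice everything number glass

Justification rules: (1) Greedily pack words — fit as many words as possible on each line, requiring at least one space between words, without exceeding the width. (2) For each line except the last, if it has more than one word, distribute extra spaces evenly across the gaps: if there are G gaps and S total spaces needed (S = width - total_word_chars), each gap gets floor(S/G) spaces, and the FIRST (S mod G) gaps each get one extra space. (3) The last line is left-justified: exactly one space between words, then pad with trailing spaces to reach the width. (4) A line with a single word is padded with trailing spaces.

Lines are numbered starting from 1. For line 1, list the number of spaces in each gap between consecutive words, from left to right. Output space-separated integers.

Answer: 2 2

Derivation:
Line 1: ['give', 'tree', 'storm'] (min_width=15, slack=2)
Line 2: ['my', 'spoon', 'I'] (min_width=10, slack=7)
Line 3: ['umbrella', 'ocean'] (min_width=14, slack=3)
Line 4: ['laser', 'give', 'read'] (min_width=15, slack=2)
Line 5: ['violin', 'cat'] (min_width=10, slack=7)
Line 6: ['orchestra', 'why'] (min_width=13, slack=4)
Line 7: ['orange', 'light'] (min_width=12, slack=5)
Line 8: ['voice', 'everything'] (min_width=16, slack=1)
Line 9: ['number', 'glass'] (min_width=12, slack=5)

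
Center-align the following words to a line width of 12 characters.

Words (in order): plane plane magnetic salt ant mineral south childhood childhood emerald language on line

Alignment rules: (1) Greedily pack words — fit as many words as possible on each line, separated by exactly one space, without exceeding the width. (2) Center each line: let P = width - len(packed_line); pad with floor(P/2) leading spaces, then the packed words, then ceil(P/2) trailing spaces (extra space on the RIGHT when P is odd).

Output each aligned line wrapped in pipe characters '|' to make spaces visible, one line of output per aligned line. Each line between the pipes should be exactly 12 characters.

Line 1: ['plane', 'plane'] (min_width=11, slack=1)
Line 2: ['magnetic'] (min_width=8, slack=4)
Line 3: ['salt', 'ant'] (min_width=8, slack=4)
Line 4: ['mineral'] (min_width=7, slack=5)
Line 5: ['south'] (min_width=5, slack=7)
Line 6: ['childhood'] (min_width=9, slack=3)
Line 7: ['childhood'] (min_width=9, slack=3)
Line 8: ['emerald'] (min_width=7, slack=5)
Line 9: ['language', 'on'] (min_width=11, slack=1)
Line 10: ['line'] (min_width=4, slack=8)

Answer: |plane plane |
|  magnetic  |
|  salt ant  |
|  mineral   |
|   south    |
| childhood  |
| childhood  |
|  emerald   |
|language on |
|    line    |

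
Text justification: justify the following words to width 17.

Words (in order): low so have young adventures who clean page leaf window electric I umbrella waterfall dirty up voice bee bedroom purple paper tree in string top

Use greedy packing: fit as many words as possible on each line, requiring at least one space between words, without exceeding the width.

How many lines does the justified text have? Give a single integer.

Answer: 10

Derivation:
Line 1: ['low', 'so', 'have', 'young'] (min_width=17, slack=0)
Line 2: ['adventures', 'who'] (min_width=14, slack=3)
Line 3: ['clean', 'page', 'leaf'] (min_width=15, slack=2)
Line 4: ['window', 'electric', 'I'] (min_width=17, slack=0)
Line 5: ['umbrella'] (min_width=8, slack=9)
Line 6: ['waterfall', 'dirty'] (min_width=15, slack=2)
Line 7: ['up', 'voice', 'bee'] (min_width=12, slack=5)
Line 8: ['bedroom', 'purple'] (min_width=14, slack=3)
Line 9: ['paper', 'tree', 'in'] (min_width=13, slack=4)
Line 10: ['string', 'top'] (min_width=10, slack=7)
Total lines: 10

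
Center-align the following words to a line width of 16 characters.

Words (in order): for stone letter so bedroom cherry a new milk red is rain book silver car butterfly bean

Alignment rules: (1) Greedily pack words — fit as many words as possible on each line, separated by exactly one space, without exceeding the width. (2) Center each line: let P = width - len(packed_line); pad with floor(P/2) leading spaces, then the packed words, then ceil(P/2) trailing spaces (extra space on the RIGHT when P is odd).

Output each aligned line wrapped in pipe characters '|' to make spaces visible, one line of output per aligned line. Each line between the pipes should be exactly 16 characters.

Line 1: ['for', 'stone', 'letter'] (min_width=16, slack=0)
Line 2: ['so', 'bedroom'] (min_width=10, slack=6)
Line 3: ['cherry', 'a', 'new'] (min_width=12, slack=4)
Line 4: ['milk', 'red', 'is', 'rain'] (min_width=16, slack=0)
Line 5: ['book', 'silver', 'car'] (min_width=15, slack=1)
Line 6: ['butterfly', 'bean'] (min_width=14, slack=2)

Answer: |for stone letter|
|   so bedroom   |
|  cherry a new  |
|milk red is rain|
|book silver car |
| butterfly bean |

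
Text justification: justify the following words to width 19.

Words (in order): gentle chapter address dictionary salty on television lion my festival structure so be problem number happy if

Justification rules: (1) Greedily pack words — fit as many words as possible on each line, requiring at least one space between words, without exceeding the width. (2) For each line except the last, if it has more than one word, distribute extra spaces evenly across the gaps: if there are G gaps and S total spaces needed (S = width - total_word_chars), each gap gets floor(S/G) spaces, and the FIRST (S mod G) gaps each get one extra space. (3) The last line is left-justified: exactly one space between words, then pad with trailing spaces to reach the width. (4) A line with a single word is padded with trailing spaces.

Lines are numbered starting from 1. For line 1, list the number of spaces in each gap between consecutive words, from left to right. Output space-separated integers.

Answer: 6

Derivation:
Line 1: ['gentle', 'chapter'] (min_width=14, slack=5)
Line 2: ['address', 'dictionary'] (min_width=18, slack=1)
Line 3: ['salty', 'on', 'television'] (min_width=19, slack=0)
Line 4: ['lion', 'my', 'festival'] (min_width=16, slack=3)
Line 5: ['structure', 'so', 'be'] (min_width=15, slack=4)
Line 6: ['problem', 'number'] (min_width=14, slack=5)
Line 7: ['happy', 'if'] (min_width=8, slack=11)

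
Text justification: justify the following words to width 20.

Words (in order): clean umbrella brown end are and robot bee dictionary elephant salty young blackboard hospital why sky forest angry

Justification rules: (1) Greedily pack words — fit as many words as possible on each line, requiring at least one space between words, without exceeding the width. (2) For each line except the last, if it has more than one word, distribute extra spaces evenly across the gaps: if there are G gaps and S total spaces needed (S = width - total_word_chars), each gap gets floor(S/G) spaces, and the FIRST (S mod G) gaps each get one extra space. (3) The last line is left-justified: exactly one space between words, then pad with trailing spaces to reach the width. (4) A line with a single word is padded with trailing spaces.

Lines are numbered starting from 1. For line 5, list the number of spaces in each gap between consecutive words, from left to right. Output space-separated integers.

Line 1: ['clean', 'umbrella', 'brown'] (min_width=20, slack=0)
Line 2: ['end', 'are', 'and', 'robot'] (min_width=17, slack=3)
Line 3: ['bee', 'dictionary'] (min_width=14, slack=6)
Line 4: ['elephant', 'salty', 'young'] (min_width=20, slack=0)
Line 5: ['blackboard', 'hospital'] (min_width=19, slack=1)
Line 6: ['why', 'sky', 'forest', 'angry'] (min_width=20, slack=0)

Answer: 2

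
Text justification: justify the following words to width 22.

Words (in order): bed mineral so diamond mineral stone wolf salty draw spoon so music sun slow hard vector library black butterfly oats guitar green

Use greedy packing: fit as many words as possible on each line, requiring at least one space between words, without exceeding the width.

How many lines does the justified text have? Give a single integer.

Answer: 7

Derivation:
Line 1: ['bed', 'mineral', 'so', 'diamond'] (min_width=22, slack=0)
Line 2: ['mineral', 'stone', 'wolf'] (min_width=18, slack=4)
Line 3: ['salty', 'draw', 'spoon', 'so'] (min_width=19, slack=3)
Line 4: ['music', 'sun', 'slow', 'hard'] (min_width=19, slack=3)
Line 5: ['vector', 'library', 'black'] (min_width=20, slack=2)
Line 6: ['butterfly', 'oats', 'guitar'] (min_width=21, slack=1)
Line 7: ['green'] (min_width=5, slack=17)
Total lines: 7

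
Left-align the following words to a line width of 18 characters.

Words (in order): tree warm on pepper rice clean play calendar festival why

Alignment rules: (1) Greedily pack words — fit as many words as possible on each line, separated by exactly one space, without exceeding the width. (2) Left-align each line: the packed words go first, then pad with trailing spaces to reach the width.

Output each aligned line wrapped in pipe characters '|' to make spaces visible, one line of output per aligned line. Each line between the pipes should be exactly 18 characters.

Line 1: ['tree', 'warm', 'on'] (min_width=12, slack=6)
Line 2: ['pepper', 'rice', 'clean'] (min_width=17, slack=1)
Line 3: ['play', 'calendar'] (min_width=13, slack=5)
Line 4: ['festival', 'why'] (min_width=12, slack=6)

Answer: |tree warm on      |
|pepper rice clean |
|play calendar     |
|festival why      |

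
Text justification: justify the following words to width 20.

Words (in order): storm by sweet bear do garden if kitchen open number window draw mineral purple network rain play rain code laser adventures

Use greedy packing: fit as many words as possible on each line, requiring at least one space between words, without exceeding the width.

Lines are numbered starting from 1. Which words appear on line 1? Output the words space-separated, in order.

Answer: storm by sweet bear

Derivation:
Line 1: ['storm', 'by', 'sweet', 'bear'] (min_width=19, slack=1)
Line 2: ['do', 'garden', 'if', 'kitchen'] (min_width=20, slack=0)
Line 3: ['open', 'number', 'window'] (min_width=18, slack=2)
Line 4: ['draw', 'mineral', 'purple'] (min_width=19, slack=1)
Line 5: ['network', 'rain', 'play'] (min_width=17, slack=3)
Line 6: ['rain', 'code', 'laser'] (min_width=15, slack=5)
Line 7: ['adventures'] (min_width=10, slack=10)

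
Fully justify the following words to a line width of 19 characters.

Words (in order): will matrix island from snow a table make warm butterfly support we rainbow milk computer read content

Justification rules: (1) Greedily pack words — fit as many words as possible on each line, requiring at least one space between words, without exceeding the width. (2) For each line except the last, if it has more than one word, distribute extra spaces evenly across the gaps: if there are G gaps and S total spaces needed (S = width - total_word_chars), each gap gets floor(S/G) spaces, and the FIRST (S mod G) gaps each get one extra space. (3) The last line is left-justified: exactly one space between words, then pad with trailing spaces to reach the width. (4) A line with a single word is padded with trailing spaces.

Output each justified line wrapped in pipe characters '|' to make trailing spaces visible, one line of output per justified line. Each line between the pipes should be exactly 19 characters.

Line 1: ['will', 'matrix', 'island'] (min_width=18, slack=1)
Line 2: ['from', 'snow', 'a', 'table'] (min_width=17, slack=2)
Line 3: ['make', 'warm', 'butterfly'] (min_width=19, slack=0)
Line 4: ['support', 'we', 'rainbow'] (min_width=18, slack=1)
Line 5: ['milk', 'computer', 'read'] (min_width=18, slack=1)
Line 6: ['content'] (min_width=7, slack=12)

Answer: |will  matrix island|
|from  snow  a table|
|make warm butterfly|
|support  we rainbow|
|milk  computer read|
|content            |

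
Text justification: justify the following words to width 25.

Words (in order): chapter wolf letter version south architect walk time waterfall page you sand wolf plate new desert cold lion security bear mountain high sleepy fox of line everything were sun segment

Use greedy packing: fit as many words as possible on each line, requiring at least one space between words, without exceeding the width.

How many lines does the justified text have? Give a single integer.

Answer: 8

Derivation:
Line 1: ['chapter', 'wolf', 'letter'] (min_width=19, slack=6)
Line 2: ['version', 'south', 'architect'] (min_width=23, slack=2)
Line 3: ['walk', 'time', 'waterfall', 'page'] (min_width=24, slack=1)
Line 4: ['you', 'sand', 'wolf', 'plate', 'new'] (min_width=23, slack=2)
Line 5: ['desert', 'cold', 'lion', 'security'] (min_width=25, slack=0)
Line 6: ['bear', 'mountain', 'high', 'sleepy'] (min_width=25, slack=0)
Line 7: ['fox', 'of', 'line', 'everything'] (min_width=22, slack=3)
Line 8: ['were', 'sun', 'segment'] (min_width=16, slack=9)
Total lines: 8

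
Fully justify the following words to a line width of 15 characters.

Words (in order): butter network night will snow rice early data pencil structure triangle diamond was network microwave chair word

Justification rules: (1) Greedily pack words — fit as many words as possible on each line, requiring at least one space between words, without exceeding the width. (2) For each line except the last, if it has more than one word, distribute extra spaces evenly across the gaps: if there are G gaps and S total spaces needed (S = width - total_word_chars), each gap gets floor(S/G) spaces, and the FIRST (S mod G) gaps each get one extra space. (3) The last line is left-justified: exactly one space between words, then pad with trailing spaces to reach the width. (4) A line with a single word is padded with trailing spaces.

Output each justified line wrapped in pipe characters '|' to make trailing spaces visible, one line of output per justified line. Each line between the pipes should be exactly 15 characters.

Line 1: ['butter', 'network'] (min_width=14, slack=1)
Line 2: ['night', 'will', 'snow'] (min_width=15, slack=0)
Line 3: ['rice', 'early', 'data'] (min_width=15, slack=0)
Line 4: ['pencil'] (min_width=6, slack=9)
Line 5: ['structure'] (min_width=9, slack=6)
Line 6: ['triangle'] (min_width=8, slack=7)
Line 7: ['diamond', 'was'] (min_width=11, slack=4)
Line 8: ['network'] (min_width=7, slack=8)
Line 9: ['microwave', 'chair'] (min_width=15, slack=0)
Line 10: ['word'] (min_width=4, slack=11)

Answer: |butter  network|
|night will snow|
|rice early data|
|pencil         |
|structure      |
|triangle       |
|diamond     was|
|network        |
|microwave chair|
|word           |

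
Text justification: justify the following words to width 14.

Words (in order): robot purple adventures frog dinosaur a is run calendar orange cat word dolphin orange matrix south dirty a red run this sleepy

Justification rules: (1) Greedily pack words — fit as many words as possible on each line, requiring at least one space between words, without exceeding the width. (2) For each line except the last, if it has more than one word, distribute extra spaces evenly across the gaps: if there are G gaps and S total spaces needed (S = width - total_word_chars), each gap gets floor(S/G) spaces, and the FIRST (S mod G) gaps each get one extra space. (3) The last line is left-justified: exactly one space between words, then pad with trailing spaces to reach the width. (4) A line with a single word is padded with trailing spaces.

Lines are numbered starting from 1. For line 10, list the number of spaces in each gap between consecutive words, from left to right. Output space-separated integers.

Line 1: ['robot', 'purple'] (min_width=12, slack=2)
Line 2: ['adventures'] (min_width=10, slack=4)
Line 3: ['frog', 'dinosaur'] (min_width=13, slack=1)
Line 4: ['a', 'is', 'run'] (min_width=8, slack=6)
Line 5: ['calendar'] (min_width=8, slack=6)
Line 6: ['orange', 'cat'] (min_width=10, slack=4)
Line 7: ['word', 'dolphin'] (min_width=12, slack=2)
Line 8: ['orange', 'matrix'] (min_width=13, slack=1)
Line 9: ['south', 'dirty', 'a'] (min_width=13, slack=1)
Line 10: ['red', 'run', 'this'] (min_width=12, slack=2)
Line 11: ['sleepy'] (min_width=6, slack=8)

Answer: 2 2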